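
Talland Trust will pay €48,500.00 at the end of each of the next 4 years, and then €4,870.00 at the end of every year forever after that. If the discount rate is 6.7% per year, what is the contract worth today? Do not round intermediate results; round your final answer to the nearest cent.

PV of 4-year annuity: €48,500.00 × [1 − (1+0.067)^−4] / 0.067 = 165398.49679
Perpetuity value at year 4: €4,870.00 / 0.067 = 72686.56716
PV of perpetuity: 72686.56716 / (1+0.067)^4 = 56078.51192
Total PV = 165398.49679 + 56078.51192 = 221477.00871

€221477.01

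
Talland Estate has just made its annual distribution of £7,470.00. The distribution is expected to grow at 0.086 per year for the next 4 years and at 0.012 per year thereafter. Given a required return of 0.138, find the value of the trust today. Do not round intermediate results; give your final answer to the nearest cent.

£76379.13

D_1 = 8112.42000
D_2 = 8810.08812
D_3 = 9567.75570
D_4 = 10390.58269
Terminal value at year 4: TV = D_4×(1+g_2)/(r−g_2) = 10515.26968/0.126 = 83454.52127
P_0 = D_1/(1+r)^1 + D_2/(1+r)^2 + D_3/(1+r)^3 + D_4/(1+r)^4 + TV/(1+r)^4
    = 7128.66432 + 6802.92571 + 6492.07146 + 6195.42144 + 49760.05159 = 76379.13452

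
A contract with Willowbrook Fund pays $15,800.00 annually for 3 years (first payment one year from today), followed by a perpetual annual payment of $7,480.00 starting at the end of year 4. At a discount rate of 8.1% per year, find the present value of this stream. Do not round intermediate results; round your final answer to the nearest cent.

$113748.50

PV of 3-year annuity: $15,800.00 × [1 − (1+0.081)^−3] / 0.081 = 40644.77268
Perpetuity value at year 3: $7,480.00 / 0.081 = 92345.67901
PV of perpetuity: 92345.67901 / (1+0.081)^3 = 73103.72334
Total PV = 40644.77268 + 73103.72334 = 113748.49602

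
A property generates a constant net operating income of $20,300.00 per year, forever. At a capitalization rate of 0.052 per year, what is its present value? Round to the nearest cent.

Level perpetuity: PV = C / r = $20,300.00 / 0.052 = $390,384.62

$390384.62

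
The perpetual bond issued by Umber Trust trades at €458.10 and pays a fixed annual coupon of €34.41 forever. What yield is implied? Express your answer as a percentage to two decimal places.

7.51%

P = C/r ⇒ r = C/P = €34.41/€458.10 = 0.075115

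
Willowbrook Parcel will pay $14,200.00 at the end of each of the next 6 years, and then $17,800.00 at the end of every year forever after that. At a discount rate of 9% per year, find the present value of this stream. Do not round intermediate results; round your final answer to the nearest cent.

$181628.47

PV of 6-year annuity: $14,200.00 × [1 − (1+0.09)^−6] / 0.09 = 63700.04398
Perpetuity value at year 6: $17,800.00 / 0.09 = 197777.77778
PV of perpetuity: 197777.77778 / (1+0.09)^6 = 117928.42687
Total PV = 63700.04398 + 117928.42687 = 181628.47085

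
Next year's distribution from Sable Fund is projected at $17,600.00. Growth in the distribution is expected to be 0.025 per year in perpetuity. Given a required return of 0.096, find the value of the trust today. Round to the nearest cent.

Growing perpetuity: P = D₁ / (r − g) = $17,600.0000 / (0.096 − 0.025) = $247,887.32

$247887.32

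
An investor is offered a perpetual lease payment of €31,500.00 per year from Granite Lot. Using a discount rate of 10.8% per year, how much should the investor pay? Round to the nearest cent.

Level perpetuity: PV = C / r = €31,500.00 / 0.108 = €291,666.67

€291666.67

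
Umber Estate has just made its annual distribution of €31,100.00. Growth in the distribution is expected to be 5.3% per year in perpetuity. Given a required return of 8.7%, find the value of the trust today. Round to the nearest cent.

D₁ = D₀ × (1 + g) = €31,100.00 × 1.053 = €32,748.3000
Growing perpetuity: P = D₁ / (r − g) = €32,748.3000 / (0.087 − 0.053) = €963,185.29

€963185.29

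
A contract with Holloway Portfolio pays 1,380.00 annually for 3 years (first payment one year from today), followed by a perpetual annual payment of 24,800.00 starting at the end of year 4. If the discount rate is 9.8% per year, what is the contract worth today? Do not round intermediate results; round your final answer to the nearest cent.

194613.47

PV of 3-year annuity: 1,380.00 × [1 − (1+0.098)^−3] / 0.098 = 3443.97547
Perpetuity value at year 3: 24,800.00 / 0.098 = 253061.22449
PV of perpetuity: 253061.22449 / (1+0.098)^3 = 191169.49143
Total PV = 3443.97547 + 191169.49143 = 194613.46690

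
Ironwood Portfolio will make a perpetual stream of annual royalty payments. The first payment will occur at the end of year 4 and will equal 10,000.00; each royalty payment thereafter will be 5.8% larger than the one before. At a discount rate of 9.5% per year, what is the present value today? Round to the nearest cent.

205852.39

Value at end of year 3: C₁ / (r − g) = 10,000.00 / (0.095 − 0.058) = 270,270.2703
Discount to today: PV = 270,270.2703 / (1 + 0.095)^3 = 270,270.2703 / 1.312932 = 205,852.39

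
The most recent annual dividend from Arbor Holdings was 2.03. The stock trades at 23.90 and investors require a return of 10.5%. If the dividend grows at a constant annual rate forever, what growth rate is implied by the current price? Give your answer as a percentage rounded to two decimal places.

1.85%

P = D₀(1+g)/(r−g) ⇒ P(r−g) = D₀(1+g) ⇒ g(P+D₀) = P·r − D₀
g = (P·r − D₀)/(P + D₀) = (23.90×0.105 − 2.03) / (23.90 + 2.03) = 0.018492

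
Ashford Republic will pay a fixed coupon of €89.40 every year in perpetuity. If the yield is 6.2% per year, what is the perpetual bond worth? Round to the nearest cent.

Level perpetuity: PV = C / r = €89.40 / 0.062 = €1,441.94

€1441.94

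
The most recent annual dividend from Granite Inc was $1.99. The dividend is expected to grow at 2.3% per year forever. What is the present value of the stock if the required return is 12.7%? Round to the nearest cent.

D₁ = D₀ × (1 + g) = $1.99 × 1.023 = $2.0358
Growing perpetuity: P = D₁ / (r − g) = $2.0358 / (0.127 − 0.023) = $19.57

$19.57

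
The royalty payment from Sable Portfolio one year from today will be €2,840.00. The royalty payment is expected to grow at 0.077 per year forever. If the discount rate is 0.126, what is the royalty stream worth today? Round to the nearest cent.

Growing perpetuity: P = D₁ / (r − g) = €2,840.0000 / (0.126 − 0.077) = €57,959.18

€57959.18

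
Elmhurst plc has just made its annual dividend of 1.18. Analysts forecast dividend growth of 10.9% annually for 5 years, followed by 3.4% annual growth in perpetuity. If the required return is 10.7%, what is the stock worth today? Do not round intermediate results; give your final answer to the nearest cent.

D_1 = 1.30862
D_2 = 1.45126
D_3 = 1.60945
D_4 = 1.78488
D_5 = 1.97943
Terminal value at year 5: TV = D_5×(1+g_2)/(r−g_2) = 2.04673/0.073 = 28.03738
P_0 = D_1/(1+r)^1 + D_2/(1+r)^2 + D_3/(1+r)^3 + D_4/(1+r)^4 + D_5/(1+r)^5 + TV/(1+r)^5
    = 1.18213 + 1.18427 + 1.18641 + 1.18855 + 1.19070 + 16.86550 = 22.79756

22.80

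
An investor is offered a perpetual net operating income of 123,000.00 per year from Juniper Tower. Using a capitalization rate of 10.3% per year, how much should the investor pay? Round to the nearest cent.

Level perpetuity: PV = C / r = 123,000.00 / 0.103 = 1,194,174.76

1194174.76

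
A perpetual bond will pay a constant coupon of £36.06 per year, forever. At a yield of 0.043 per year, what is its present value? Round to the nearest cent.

£838.60

Level perpetuity: PV = C / r = £36.06 / 0.043 = £838.60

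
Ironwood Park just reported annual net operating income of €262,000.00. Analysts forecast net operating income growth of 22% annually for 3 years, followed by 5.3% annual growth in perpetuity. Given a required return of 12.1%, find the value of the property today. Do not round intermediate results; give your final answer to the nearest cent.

€6162963.62

D_1 = 319640.00000
D_2 = 389960.80000
D_3 = 475752.17600
Terminal value at year 3: TV = D_3×(1+g_2)/(r−g_2) = 500967.04133/0.068 = 7367162.37247
P_0 = D_1/(1+r)^1 + D_2/(1+r)^2 + D_3/(1+r)^3 + TV/(1+r)^3
    = 285138.26940 + 310319.97205 + 337725.57173 + 5229779.80922 = 6162963.62240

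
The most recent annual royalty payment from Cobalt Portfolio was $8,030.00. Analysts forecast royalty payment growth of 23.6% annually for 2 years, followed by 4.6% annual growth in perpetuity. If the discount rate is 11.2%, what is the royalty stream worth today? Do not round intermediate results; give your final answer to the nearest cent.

$176074.42

D_1 = 9925.08000
D_2 = 12267.39888
Terminal value at year 2: TV = D_2×(1+g_2)/(r−g_2) = 12831.69923/0.066 = 194419.68528
P_0 = D_1/(1+r)^1 + D_2/(1+r)^2 + TV/(1+r)^2
    = 8925.43165 + 9920.71360 + 157228.27920 = 176074.42446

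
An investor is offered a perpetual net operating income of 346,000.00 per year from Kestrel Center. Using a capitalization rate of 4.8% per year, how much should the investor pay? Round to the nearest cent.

7208333.33

Level perpetuity: PV = C / r = 346,000.00 / 0.048 = 7,208,333.33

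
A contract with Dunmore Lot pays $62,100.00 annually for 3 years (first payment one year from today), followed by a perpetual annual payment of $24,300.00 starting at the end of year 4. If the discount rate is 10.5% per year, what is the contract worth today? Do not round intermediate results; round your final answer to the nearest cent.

$324610.24

PV of 3-year annuity: $62,100.00 × [1 − (1+0.105)^−3] / 0.105 = 153084.16701
Perpetuity value at year 3: $24,300.00 / 0.105 = 231428.57143
PV of perpetuity: 231428.57143 / (1+0.105)^3 = 171526.07129
Total PV = 153084.16701 + 171526.07129 = 324610.23830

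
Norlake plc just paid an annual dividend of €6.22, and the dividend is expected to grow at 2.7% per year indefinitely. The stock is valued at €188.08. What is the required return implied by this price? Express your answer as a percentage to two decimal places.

6.10%

D₁ = €6.22 × 1.027 = €6.3879
P = D₁/(r − g) ⇒ r = D₁/P + g = €6.3879/€188.08 + 0.027 = 0.033964 + 0.027 = 0.060964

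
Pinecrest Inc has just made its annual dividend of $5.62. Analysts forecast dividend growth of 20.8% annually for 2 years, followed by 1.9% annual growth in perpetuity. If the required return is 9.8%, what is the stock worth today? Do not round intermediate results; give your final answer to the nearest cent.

D_1 = 6.78896
D_2 = 8.20106
Terminal value at year 2: TV = D_2×(1+g_2)/(r−g_2) = 8.35688/0.079 = 105.78334
P_0 = D_1/(1+r)^1 + D_2/(1+r)^2 + TV/(1+r)^2
    = 6.18302 + 6.80245 + 87.74302 = 100.72850

$100.73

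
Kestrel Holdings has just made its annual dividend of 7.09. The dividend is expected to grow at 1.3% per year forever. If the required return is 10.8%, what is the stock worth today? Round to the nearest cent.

75.60

D₁ = D₀ × (1 + g) = 7.09 × 1.013 = 7.1822
Growing perpetuity: P = D₁ / (r − g) = 7.1822 / (0.108 − 0.013) = 75.60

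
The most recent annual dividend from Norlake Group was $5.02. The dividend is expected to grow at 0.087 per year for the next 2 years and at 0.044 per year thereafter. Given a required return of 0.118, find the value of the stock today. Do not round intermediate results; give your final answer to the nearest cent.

$76.58

D_1 = 5.45674
D_2 = 5.93148
Terminal value at year 2: TV = D_2×(1+g_2)/(r−g_2) = 6.19246/0.074 = 83.68191
P_0 = D_1/(1+r)^1 + D_2/(1+r)^2 + TV/(1+r)^2
    = 4.88081 + 4.74547 + 66.94960 = 76.57587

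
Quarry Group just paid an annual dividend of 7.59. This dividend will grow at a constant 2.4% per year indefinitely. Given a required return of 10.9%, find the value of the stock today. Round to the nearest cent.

91.44

D₁ = D₀ × (1 + g) = 7.59 × 1.024 = 7.7722
Growing perpetuity: P = D₁ / (r − g) = 7.7722 / (0.109 − 0.024) = 91.44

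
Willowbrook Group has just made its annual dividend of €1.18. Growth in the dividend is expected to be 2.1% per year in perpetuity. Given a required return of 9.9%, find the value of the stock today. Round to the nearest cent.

€15.45

D₁ = D₀ × (1 + g) = €1.18 × 1.021 = €1.2048
Growing perpetuity: P = D₁ / (r − g) = €1.2048 / (0.099 − 0.021) = €15.45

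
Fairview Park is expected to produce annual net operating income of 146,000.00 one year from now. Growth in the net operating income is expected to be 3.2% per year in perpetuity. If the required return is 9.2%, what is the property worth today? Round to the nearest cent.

Growing perpetuity: P = D₁ / (r − g) = 146,000.0000 / (0.092 − 0.032) = 2,433,333.33

2433333.33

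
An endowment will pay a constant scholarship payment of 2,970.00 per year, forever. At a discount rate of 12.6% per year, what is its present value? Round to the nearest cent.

23571.43

Level perpetuity: PV = C / r = 2,970.00 / 0.126 = 23,571.43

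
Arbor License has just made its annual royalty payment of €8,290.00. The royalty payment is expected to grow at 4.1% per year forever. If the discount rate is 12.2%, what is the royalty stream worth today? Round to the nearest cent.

D₁ = D₀ × (1 + g) = €8,290.00 × 1.041 = €8,629.8900
Growing perpetuity: P = D₁ / (r − g) = €8,629.8900 / (0.122 − 0.041) = €106,541.85

€106541.85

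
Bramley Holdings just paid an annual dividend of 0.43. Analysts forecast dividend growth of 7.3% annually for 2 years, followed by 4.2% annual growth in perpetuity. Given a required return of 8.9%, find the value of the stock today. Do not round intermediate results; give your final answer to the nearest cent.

10.10

D_1 = 0.46139
D_2 = 0.49507
Terminal value at year 2: TV = D_2×(1+g_2)/(r−g_2) = 0.51586/0.047 = 10.97584
P_0 = D_1/(1+r)^1 + D_2/(1+r)^2 + TV/(1+r)^2
    = 0.42368 + 0.41746 + 9.25512 = 10.09626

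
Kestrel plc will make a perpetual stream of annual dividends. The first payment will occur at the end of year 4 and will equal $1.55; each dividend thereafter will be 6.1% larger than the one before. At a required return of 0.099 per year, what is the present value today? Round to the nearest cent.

$30.73

Value at end of year 3: C₁ / (r − g) = $1.55 / (0.099 − 0.061) = $40.7895
Discount to today: PV = $40.7895 / (1 + 0.099)^3 = $40.7895 / 1.327373 = $30.73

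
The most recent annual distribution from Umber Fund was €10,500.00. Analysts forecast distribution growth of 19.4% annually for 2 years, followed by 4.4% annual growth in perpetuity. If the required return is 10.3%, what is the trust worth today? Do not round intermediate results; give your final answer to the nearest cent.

€241388.83

D_1 = 12537.00000
D_2 = 14969.17800
Terminal value at year 2: TV = D_2×(1+g_2)/(r−g_2) = 15627.82183/0.059 = 264878.33614
P_0 = D_1/(1+r)^1 + D_2/(1+r)^2 + TV/(1+r)^2
    = 11366.27380 + 12304.01715 + 217718.54074 = 241388.83169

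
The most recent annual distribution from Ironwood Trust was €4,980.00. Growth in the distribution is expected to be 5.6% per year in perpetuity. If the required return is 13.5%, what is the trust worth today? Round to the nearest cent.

€66568.10

D₁ = D₀ × (1 + g) = €4,980.00 × 1.056 = €5,258.8800
Growing perpetuity: P = D₁ / (r − g) = €5,258.8800 / (0.135 − 0.056) = €66,568.10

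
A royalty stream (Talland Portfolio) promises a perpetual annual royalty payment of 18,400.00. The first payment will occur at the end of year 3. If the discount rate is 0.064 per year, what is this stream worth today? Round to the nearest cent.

253953.73

Value at end of year 2: C / r = 18,400.00 / 0.064 = 287,500.0000
Discount to today: PV = 287,500.0000 / (1 + 0.064)^2 = 287,500.0000 / 1.132096 = 253,953.73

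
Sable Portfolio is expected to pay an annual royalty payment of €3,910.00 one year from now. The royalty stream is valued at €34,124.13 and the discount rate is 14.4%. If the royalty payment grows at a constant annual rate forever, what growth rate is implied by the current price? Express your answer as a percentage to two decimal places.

2.94%

P = D₁/(r−g) ⇒ g = r − D₁/P = 0.144 − €3,910.00/€34,124.13 = 0.029418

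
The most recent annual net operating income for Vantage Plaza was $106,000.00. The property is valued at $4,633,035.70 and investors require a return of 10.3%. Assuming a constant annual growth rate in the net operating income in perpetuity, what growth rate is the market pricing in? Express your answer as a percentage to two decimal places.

7.83%

P = D₀(1+g)/(r−g) ⇒ P(r−g) = D₀(1+g) ⇒ g(P+D₀) = P·r − D₀
g = (P·r − D₀)/(P + D₀) = ($4,633,035.70×0.103 − $106,000.00) / ($4,633,035.70 + $106,000.00) = 0.078329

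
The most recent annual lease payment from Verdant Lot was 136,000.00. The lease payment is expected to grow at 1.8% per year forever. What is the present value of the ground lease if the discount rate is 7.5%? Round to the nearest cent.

2428912.28

D₁ = D₀ × (1 + g) = 136,000.00 × 1.018 = 138,448.0000
Growing perpetuity: P = D₁ / (r − g) = 138,448.0000 / (0.075 − 0.018) = 2,428,912.28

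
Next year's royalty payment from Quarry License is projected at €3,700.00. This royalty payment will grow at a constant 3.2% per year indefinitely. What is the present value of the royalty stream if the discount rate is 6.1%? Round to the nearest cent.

Growing perpetuity: P = D₁ / (r − g) = €3,700.0000 / (0.061 − 0.032) = €127,586.21

€127586.21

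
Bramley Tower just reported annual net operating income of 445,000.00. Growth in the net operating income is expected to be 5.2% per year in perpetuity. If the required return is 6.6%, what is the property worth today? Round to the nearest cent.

33438571.43

D₁ = D₀ × (1 + g) = 445,000.00 × 1.052 = 468,140.0000
Growing perpetuity: P = D₁ / (r − g) = 468,140.0000 / (0.066 − 0.052) = 33,438,571.43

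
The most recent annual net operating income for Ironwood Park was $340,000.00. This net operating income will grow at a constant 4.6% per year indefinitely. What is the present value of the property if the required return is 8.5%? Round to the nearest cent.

$9118974.36

D₁ = D₀ × (1 + g) = $340,000.00 × 1.046 = $355,640.0000
Growing perpetuity: P = D₁ / (r − g) = $355,640.0000 / (0.085 − 0.046) = $9,118,974.36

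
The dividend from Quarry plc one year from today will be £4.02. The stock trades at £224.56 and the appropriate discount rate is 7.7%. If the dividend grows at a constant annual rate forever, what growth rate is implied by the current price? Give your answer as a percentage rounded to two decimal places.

5.91%

P = D₁/(r−g) ⇒ g = r − D₁/P = 0.077 − £4.02/£224.56 = 0.059098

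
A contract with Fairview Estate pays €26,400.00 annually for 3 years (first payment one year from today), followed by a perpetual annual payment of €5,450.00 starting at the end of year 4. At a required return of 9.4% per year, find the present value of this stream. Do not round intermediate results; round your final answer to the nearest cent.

PV of 3-year annuity: €26,400.00 × [1 − (1+0.094)^−3] / 0.094 = 66352.63901
Perpetuity value at year 3: €5,450.00 / 0.094 = 57978.72340
PV of perpetuity: 57978.72340 / (1+0.094)^3 = 44280.92482
Total PV = 66352.63901 + 44280.92482 = 110633.56383

€110633.56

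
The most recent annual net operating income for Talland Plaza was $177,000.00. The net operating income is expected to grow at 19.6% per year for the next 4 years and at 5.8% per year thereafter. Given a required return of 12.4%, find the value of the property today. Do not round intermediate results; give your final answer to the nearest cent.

D_1 = 211692.00000
D_2 = 253183.63200
D_3 = 302807.62387
D_4 = 362157.91815
Terminal value at year 4: TV = D_4×(1+g_2)/(r−g_2) = 383163.07740/0.066 = 5805501.17278
P_0 = D_1/(1+r)^1 + D_2/(1+r)^2 + D_3/(1+r)^3 + D_4/(1+r)^4 + TV/(1+r)^4
    = 188338.07829 + 200402.43918 + 213239.60610 + 226899.08265 + 3637261.05216 = 4466140.25838

$4466140.26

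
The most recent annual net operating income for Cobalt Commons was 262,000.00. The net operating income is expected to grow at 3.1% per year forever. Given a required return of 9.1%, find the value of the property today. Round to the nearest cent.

D₁ = D₀ × (1 + g) = 262,000.00 × 1.031 = 270,122.0000
Growing perpetuity: P = D₁ / (r − g) = 270,122.0000 / (0.091 − 0.031) = 4,502,033.33

4502033.33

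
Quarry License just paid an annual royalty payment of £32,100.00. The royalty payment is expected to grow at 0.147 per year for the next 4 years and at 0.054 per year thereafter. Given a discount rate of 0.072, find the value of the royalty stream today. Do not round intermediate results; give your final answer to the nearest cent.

£2615957.19

D_1 = 36818.70000
D_2 = 42231.04890
D_3 = 48439.01309
D_4 = 55559.54801
Terminal value at year 4: TV = D_4×(1+g_2)/(r−g_2) = 58559.76360/0.018 = 3253320.20027
P_0 = D_1/(1+r)^1 + D_2/(1+r)^2 + D_3/(1+r)^3 + D_4/(1+r)^4 + TV/(1+r)^4
    = 34345.80224 + 36748.72684 + 39319.76649 + 42070.68299 + 2463472.21521 = 2615957.19377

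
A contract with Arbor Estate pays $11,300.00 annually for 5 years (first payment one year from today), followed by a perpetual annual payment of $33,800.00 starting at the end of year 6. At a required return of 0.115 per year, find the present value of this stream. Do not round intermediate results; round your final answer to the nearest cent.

$211790.79

PV of 5-year annuity: $11,300.00 × [1 − (1+0.115)^−5] / 0.115 = 41243.61967
Perpetuity value at year 5: $33,800.00 / 0.115 = 293913.04348
PV of perpetuity: 293913.04348 / (1+0.115)^5 = 170547.17225
Total PV = 41243.61967 + 170547.17225 = 211790.79192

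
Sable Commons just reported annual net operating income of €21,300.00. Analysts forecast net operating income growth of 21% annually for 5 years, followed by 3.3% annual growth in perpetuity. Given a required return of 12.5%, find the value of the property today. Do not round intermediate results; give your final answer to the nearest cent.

€477449.95

D_1 = 25773.00000
D_2 = 31185.33000
D_3 = 37734.24930
D_4 = 45658.44165
D_5 = 55246.71440
Terminal value at year 5: TV = D_5×(1+g_2)/(r−g_2) = 57069.85598/0.092 = 620324.52147
P_0 = D_1/(1+r)^1 + D_2/(1+r)^2 + D_3/(1+r)^3 + D_4/(1+r)^4 + D_5/(1+r)^5 + TV/(1+r)^5
    = 22909.33333 + 24640.26074 + 26501.96933 + 28504.34035 + 30658.00162 + 344236.03989 = 477449.94526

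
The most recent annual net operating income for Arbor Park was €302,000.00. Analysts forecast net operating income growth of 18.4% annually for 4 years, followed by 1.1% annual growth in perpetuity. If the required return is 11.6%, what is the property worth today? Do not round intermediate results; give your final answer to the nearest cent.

D_1 = 357568.00000
D_2 = 423360.51200
D_3 = 501258.84621
D_4 = 593490.47391
Terminal value at year 4: TV = D_4×(1+g_2)/(r−g_2) = 600018.86912/0.105 = 5714465.42022
P_0 = D_1/(1+r)^1 + D_2/(1+r)^2 + D_3/(1+r)^3 + D_4/(1+r)^4 + TV/(1+r)^4
    = 320401.43369 + 339924.10169 + 360636.32294 + 382610.57918 + 3683993.29098 = 5087565.72849

€5087565.73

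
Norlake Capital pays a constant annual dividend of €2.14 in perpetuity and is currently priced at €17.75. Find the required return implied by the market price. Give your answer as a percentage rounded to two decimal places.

12.06%

P = C/r ⇒ r = C/P = €2.14/€17.75 = 0.120563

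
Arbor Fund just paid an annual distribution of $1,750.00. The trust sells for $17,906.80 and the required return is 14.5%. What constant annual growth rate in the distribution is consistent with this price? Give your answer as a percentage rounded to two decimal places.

4.31%

P = D₀(1+g)/(r−g) ⇒ P(r−g) = D₀(1+g) ⇒ g(P+D₀) = P·r − D₀
g = (P·r − D₀)/(P + D₀) = ($17,906.80×0.145 − $1,750.00) / ($17,906.80 + $1,750.00) = 0.043063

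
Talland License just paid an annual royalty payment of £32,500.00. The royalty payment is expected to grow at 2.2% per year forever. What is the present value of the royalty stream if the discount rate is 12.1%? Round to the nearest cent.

£335505.05

D₁ = D₀ × (1 + g) = £32,500.00 × 1.022 = £33,215.0000
Growing perpetuity: P = D₁ / (r − g) = £33,215.0000 / (0.121 − 0.022) = £335,505.05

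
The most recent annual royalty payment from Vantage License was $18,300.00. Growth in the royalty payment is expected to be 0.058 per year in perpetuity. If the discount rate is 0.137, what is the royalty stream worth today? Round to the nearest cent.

D₁ = D₀ × (1 + g) = $18,300.00 × 1.058 = $19,361.4000
Growing perpetuity: P = D₁ / (r − g) = $19,361.4000 / (0.137 − 0.058) = $245,081.01

$245081.01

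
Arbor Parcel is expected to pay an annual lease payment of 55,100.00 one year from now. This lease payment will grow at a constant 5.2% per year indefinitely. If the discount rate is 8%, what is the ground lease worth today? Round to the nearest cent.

1967857.14

Growing perpetuity: P = D₁ / (r − g) = 55,100.0000 / (0.08 − 0.052) = 1,967,857.14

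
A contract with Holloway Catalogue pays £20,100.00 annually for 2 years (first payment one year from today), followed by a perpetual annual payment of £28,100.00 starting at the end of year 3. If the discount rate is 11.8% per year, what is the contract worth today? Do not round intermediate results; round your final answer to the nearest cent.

PV of 2-year annuity: £20,100.00 × [1 − (1+0.118)^−2] / 0.118 = 34059.51082
Perpetuity value at year 2: £28,100.00 / 0.118 = 238135.59322
PV of perpetuity: 238135.59322 / (1+0.118)^2 = 190520.05820
Total PV = 34059.51082 + 190520.05820 = 224579.56901

£224579.57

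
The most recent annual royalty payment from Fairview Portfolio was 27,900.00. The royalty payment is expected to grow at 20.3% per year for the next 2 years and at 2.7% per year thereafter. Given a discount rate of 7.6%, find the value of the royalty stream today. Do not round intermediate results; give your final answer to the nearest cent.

797013.74

D_1 = 33563.70000
D_2 = 40377.13110
Terminal value at year 2: TV = D_2×(1+g_2)/(r−g_2) = 41467.31364/0.049 = 846271.70693
P_0 = D_1/(1+r)^1 + D_2/(1+r)^2 + TV/(1+r)^2
    = 31193.02974 + 34874.73492 + 730945.97481 = 797013.73947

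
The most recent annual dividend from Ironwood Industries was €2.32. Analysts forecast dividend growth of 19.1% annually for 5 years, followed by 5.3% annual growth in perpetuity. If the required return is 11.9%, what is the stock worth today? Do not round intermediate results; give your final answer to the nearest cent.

€64.60

D_1 = 2.76312
D_2 = 3.29088
D_3 = 3.91943
D_4 = 4.66804
D_5 = 5.55964
Terminal value at year 5: TV = D_5×(1+g_2)/(r−g_2) = 5.85430/0.066 = 88.70155
P_0 = D_1/(1+r)^1 + D_2/(1+r)^2 + D_3/(1+r)^3 + D_4/(1+r)^4 + D_5/(1+r)^5 + TV/(1+r)^5
    = 2.46928 + 2.62816 + 2.79726 + 2.97725 + 3.16881 + 50.55694 = 64.59769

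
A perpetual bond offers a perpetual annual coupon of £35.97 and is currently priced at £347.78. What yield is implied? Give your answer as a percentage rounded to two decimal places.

10.34%

P = C/r ⇒ r = C/P = £35.97/£347.78 = 0.103427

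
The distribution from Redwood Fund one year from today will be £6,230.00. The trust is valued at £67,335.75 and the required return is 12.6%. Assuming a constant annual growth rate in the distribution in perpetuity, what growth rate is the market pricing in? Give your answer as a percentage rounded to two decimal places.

P = D₁/(r−g) ⇒ g = r − D₁/P = 0.126 − £6,230.00/£67,335.75 = 0.033479

3.35%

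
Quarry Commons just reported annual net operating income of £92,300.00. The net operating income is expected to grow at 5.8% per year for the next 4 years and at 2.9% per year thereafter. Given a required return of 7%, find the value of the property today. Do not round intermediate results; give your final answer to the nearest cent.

D_1 = 97653.40000
D_2 = 103317.29720
D_3 = 109309.70044
D_4 = 115649.66306
Terminal value at year 4: TV = D_4×(1+g_2)/(r−g_2) = 119003.50329/0.041 = 2902524.47053
P_0 = D_1/(1+r)^1 + D_2/(1+r)^2 + D_3/(1+r)^3 + D_4/(1+r)^4 + TV/(1+r)^4
    = 91264.85981 + 90241.32867 + 89229.27639 + 88228.57423 + 2214322.02142 = 2573286.06052

£2573286.06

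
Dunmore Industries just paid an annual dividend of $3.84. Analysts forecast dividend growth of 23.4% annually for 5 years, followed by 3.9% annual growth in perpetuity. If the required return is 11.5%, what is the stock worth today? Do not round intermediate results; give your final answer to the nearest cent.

D_1 = 4.73856
D_2 = 5.84738
D_3 = 7.21567
D_4 = 8.90414
D_5 = 10.98771
Terminal value at year 5: TV = D_5×(1+g_2)/(r−g_2) = 11.41623/0.076 = 150.21350
P_0 = D_1/(1+r)^1 + D_2/(1+r)^2 + D_3/(1+r)^3 + D_4/(1+r)^4 + D_5/(1+r)^5 + TV/(1+r)^5
    = 4.24983 + 4.70340 + 5.20538 + 5.76093 + 6.37577 + 87.16350 = 113.45880

$113.46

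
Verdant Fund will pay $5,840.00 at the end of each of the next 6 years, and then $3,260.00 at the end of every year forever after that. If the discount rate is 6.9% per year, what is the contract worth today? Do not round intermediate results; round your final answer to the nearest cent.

PV of 6-year annuity: $5,840.00 × [1 − (1+0.069)^−6] / 0.069 = 27922.73487
Perpetuity value at year 6: $3,260.00 / 0.069 = 47246.37681
PV of perpetuity: 47246.37681 / (1+0.069)^6 = 31659.37070
Total PV = 27922.73487 + 31659.37070 = 59582.10557

$59582.11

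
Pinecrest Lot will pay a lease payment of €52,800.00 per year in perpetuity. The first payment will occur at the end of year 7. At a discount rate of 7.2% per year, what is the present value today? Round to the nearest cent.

€483206.44

Value at end of year 6: C / r = €52,800.00 / 0.072 = €733,333.3333
Discount to today: PV = €733,333.3333 / (1 + 0.072)^6 = €733,333.3333 / 1.517640 = €483,206.44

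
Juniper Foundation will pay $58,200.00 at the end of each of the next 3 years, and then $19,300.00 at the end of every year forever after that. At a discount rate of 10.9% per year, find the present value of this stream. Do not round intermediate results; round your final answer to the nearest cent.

$272290.30

PV of 3-year annuity: $58,200.00 × [1 − (1+0.109)^−3] / 0.109 = 142471.92326
Perpetuity value at year 3: $19,300.00 / 0.109 = 177064.22018
PV of perpetuity: 177064.22018 / (1+0.109)^3 = 129818.37622
Total PV = 142471.92326 + 129818.37622 = 272290.29948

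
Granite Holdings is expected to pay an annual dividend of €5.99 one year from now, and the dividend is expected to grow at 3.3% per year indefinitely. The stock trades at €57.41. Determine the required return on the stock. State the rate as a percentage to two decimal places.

13.73%

P = D₁/(r − g) ⇒ r = D₁/P + g = €5.9900/€57.41 + 0.033 = 0.104337 + 0.033 = 0.137337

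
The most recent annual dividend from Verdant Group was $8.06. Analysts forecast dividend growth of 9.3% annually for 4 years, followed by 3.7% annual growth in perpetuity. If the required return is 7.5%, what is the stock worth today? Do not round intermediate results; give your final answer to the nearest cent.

D_1 = 8.80958
D_2 = 9.62887
D_3 = 10.52436
D_4 = 11.50312
Terminal value at year 4: TV = D_4×(1+g_2)/(r−g_2) = 11.92874/0.038 = 313.91412
P_0 = D_1/(1+r)^1 + D_2/(1+r)^2 + D_3/(1+r)^3 + D_4/(1+r)^4 + TV/(1+r)^4
    = 8.19496 + 8.33218 + 8.47169 + 8.61354 + 235.05906 = 268.67143

$268.67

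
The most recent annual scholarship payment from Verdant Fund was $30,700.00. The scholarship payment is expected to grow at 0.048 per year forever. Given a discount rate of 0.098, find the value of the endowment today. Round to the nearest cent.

D₁ = D₀ × (1 + g) = $30,700.00 × 1.048 = $32,173.6000
Growing perpetuity: P = D₁ / (r − g) = $32,173.6000 / (0.098 − 0.048) = $643,472.00

$643472.00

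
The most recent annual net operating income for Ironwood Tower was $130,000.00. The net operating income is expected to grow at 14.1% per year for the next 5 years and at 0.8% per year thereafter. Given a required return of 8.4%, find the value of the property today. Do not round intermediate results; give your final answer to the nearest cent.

$2987794.35

D_1 = 148330.00000
D_2 = 169244.53000
D_3 = 193108.00873
D_4 = 220336.23796
D_5 = 251403.64751
Terminal value at year 5: TV = D_5×(1+g_2)/(r−g_2) = 253414.87669/0.076 = 3334406.27228
P_0 = D_1/(1+r)^1 + D_2/(1+r)^2 + D_3/(1+r)^3 + D_4/(1+r)^4 + D_5/(1+r)^5 + TV/(1+r)^5
    = 136835.79336 + 144031.03341 + 151604.62096 + 159576.45067 + 167967.46329 + 2227778.98683 = 2987794.34852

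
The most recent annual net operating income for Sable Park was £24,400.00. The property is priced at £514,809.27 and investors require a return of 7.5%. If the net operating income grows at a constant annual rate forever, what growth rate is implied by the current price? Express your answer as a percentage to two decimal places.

2.64%

P = D₀(1+g)/(r−g) ⇒ P(r−g) = D₀(1+g) ⇒ g(P+D₀) = P·r − D₀
g = (P·r − D₀)/(P + D₀) = (£514,809.27×0.075 − £24,400.00) / (£514,809.27 + £24,400.00) = 0.026355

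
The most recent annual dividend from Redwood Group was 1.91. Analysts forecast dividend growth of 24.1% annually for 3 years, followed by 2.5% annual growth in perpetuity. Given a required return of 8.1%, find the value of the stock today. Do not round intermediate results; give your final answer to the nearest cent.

D_1 = 2.37031
D_2 = 2.94155
D_3 = 3.65047
Terminal value at year 3: TV = D_3×(1+g_2)/(r−g_2) = 3.74173/0.056 = 66.81663
P_0 = D_1/(1+r)^1 + D_2/(1+r)^2 + D_3/(1+r)^3 + TV/(1+r)^3
    = 2.19270 + 2.51725 + 2.88983 + 52.89413 = 60.49390

60.49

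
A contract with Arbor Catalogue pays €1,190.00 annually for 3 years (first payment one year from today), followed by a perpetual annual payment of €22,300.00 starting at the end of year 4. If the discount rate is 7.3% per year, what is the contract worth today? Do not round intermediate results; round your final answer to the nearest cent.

€250382.39

PV of 3-year annuity: €1,190.00 × [1 − (1+0.073)^−3] / 0.073 = 3105.89768
Perpetuity value at year 3: €22,300.00 / 0.073 = 305479.45205
PV of perpetuity: 305479.45205 / (1+0.073)^3 = 247276.49546
Total PV = 3105.89768 + 247276.49546 = 250382.39314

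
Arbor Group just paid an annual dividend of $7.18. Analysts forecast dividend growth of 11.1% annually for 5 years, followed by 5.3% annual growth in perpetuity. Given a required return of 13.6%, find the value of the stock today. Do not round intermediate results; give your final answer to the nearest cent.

D_1 = 7.97698
D_2 = 8.86242
D_3 = 9.84615
D_4 = 10.93908
D_5 = 12.15331
Terminal value at year 5: TV = D_5×(1+g_2)/(r−g_2) = 12.79744/0.083 = 154.18603
P_0 = D_1/(1+r)^1 + D_2/(1+r)^2 + D_3/(1+r)^3 + D_4/(1+r)^4 + D_5/(1+r)^5 + TV/(1+r)^5
    = 7.02199 + 6.86746 + 6.71632 + 6.56852 + 6.42396 + 81.49920 = 115.09745

$115.10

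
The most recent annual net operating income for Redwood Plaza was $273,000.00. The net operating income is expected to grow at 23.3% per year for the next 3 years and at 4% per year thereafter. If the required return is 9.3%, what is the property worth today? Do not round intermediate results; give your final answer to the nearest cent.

D_1 = 336609.00000
D_2 = 415038.89700
D_3 = 511742.96000
Terminal value at year 3: TV = D_3×(1+g_2)/(r−g_2) = 532212.67840/0.053 = 10041748.64908
P_0 = D_1/(1+r)^1 + D_2/(1+r)^2 + D_3/(1+r)^3 + TV/(1+r)^3
    = 307967.97804 + 347414.92857 + 391914.55345 + 7690398.78476 = 8737696.24483

$8737696.24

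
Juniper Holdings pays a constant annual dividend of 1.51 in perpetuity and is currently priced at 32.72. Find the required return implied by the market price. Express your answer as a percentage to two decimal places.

P = C/r ⇒ r = C/P = 1.51/32.72 = 0.046149

4.61%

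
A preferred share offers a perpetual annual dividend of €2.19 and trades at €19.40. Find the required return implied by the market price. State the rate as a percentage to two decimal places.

P = C/r ⇒ r = C/P = €2.19/€19.40 = 0.112887

11.29%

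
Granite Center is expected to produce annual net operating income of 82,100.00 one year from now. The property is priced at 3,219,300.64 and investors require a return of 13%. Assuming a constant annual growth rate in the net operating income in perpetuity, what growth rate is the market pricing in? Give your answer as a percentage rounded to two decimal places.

10.45%

P = D₁/(r−g) ⇒ g = r − D₁/P = 0.13 − 82,100.00/3,219,300.64 = 0.104498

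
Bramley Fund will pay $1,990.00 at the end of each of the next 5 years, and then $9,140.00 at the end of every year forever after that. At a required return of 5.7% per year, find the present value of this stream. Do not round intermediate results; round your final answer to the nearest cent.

$129985.07

PV of 5-year annuity: $1,990.00 × [1 − (1+0.057)^−5] / 0.057 = 8451.46157
Perpetuity value at year 5: $9,140.00 / 0.057 = 160350.87719
PV of perpetuity: 160350.87719 / (1+0.057)^5 = 121533.61147
Total PV = 8451.46157 + 121533.61147 = 129985.07305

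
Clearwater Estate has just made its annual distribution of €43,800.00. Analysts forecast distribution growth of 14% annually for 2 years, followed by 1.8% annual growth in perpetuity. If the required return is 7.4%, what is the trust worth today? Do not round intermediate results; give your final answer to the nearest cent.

€992928.17

D_1 = 49932.00000
D_2 = 56922.48000
Terminal value at year 2: TV = D_2×(1+g_2)/(r−g_2) = 57947.08464/0.056 = 1034769.36857
P_0 = D_1/(1+r)^1 + D_2/(1+r)^2 + TV/(1+r)^2
    = 46491.62011 + 49348.64705 + 897087.90523 = 992928.17239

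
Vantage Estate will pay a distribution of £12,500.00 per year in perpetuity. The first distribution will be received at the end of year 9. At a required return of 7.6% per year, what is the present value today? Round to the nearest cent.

Value at end of year 8: C / r = £12,500.00 / 0.076 = £164,473.6842
Discount to today: PV = £164,473.6842 / (1 + 0.076)^8 = £164,473.6842 / 1.796794 = £91,537.33

£91537.33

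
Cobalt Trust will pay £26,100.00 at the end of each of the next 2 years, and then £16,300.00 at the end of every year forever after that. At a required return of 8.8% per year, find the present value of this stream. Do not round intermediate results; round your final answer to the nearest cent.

PV of 2-year annuity: £26,100.00 × [1 − (1+0.088)^−2] / 0.088 = 46037.65679
Perpetuity value at year 2: £16,300.00 / 0.088 = 185227.27273
PV of perpetuity: 185227.27273 / (1+0.088)^2 = 156475.78592
Total PV = 46037.65679 + 156475.78592 = 202513.44271

£202513.44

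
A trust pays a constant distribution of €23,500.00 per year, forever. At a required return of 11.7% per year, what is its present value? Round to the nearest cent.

Level perpetuity: PV = C / r = €23,500.00 / 0.117 = €200,854.70

€200854.70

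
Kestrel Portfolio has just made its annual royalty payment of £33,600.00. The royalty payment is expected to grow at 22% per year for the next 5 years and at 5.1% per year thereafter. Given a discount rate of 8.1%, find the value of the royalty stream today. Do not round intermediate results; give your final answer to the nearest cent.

D_1 = 40992.00000
D_2 = 50010.24000
D_3 = 61012.49280
D_4 = 74435.24122
D_5 = 90810.99428
Terminal value at year 5: TV = D_5×(1+g_2)/(r−g_2) = 95442.35499/0.03 = 3181411.83307
P_0 = D_1/(1+r)^1 + D_2/(1+r)^2 + D_3/(1+r)^3 + D_4/(1+r)^4 + D_5/(1+r)^5 + TV/(1+r)^5
    = 37920.44403 + 42796.43082 + 48299.39464 + 54509.95510 + 61519.09826 + 2155219.07569 = 2400264.39854

£2400264.40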